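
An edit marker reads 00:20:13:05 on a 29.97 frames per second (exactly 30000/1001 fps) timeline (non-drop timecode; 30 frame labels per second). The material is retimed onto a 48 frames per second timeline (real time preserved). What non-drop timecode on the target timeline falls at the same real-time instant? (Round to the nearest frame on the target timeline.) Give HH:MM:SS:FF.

00:20:14:18

Source frame index: (0×3600 + 20×60 + 13) × 30 + 5 = 36395.
Real time: 36395 / (30000/1001) = 7286279/6000 s.
Target frame: (7286279/6000) × (48) = 7286279/125 ≈ 58290.232 → 58290.
At 48 labels/s: frame 58290 → 00:20:14:18.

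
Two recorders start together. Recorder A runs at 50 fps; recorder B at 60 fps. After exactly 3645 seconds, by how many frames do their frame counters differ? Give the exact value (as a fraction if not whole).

A emits 50 × 3645 = 182250 frames; B emits 60 × 3645 = 218700.
Difference = 36450 frames; B is ahead of A.

36450 frames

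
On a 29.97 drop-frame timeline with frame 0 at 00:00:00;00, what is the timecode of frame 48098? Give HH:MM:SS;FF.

00:26:44;26

Ten DF minutes hold 17982 frames, so frame 48098 lies in block 2 (frames 35964–53945) with 12134 frames into that block.
The block's first minute is 1800 frames and the rest 1798 each; 12134 frames reaches minute 6, so 2 × 18 + 6 × 2 = 48 labels have been skipped so far.
Adding those back, label number 48098 + 48 = 48146 at 30 labels/s is 1604 s + 26 f = 0 h 26 min 44 s frame 26, i.e. 00:26:44;26.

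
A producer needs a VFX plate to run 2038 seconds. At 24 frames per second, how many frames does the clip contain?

48912 frames

Frames = 2038 × 24 = 48912.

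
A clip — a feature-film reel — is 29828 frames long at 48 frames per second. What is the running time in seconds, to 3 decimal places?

621.417 seconds

Running time = 29828 × 1/48 = 7457/12 s ≈ 621.417 s.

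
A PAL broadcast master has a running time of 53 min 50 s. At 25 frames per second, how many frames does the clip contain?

80750 frames

53 min 50 s = 3230 s.
Frames = 3230 × 25 = 80750.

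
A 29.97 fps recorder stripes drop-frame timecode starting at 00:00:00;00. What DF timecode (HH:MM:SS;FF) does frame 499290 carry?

Ten DF minutes hold 17982 frames, so frame 499290 lies in block 27 (frames 485514–503495) with 13776 frames into that block.
The block's first minute is 1800 frames and the rest 1798 each; 13776 frames reaches minute 7, so 27 × 18 + 7 × 2 = 500 labels have been skipped so far.
Adding those back, label number 499290 + 500 = 499790 at 30 labels/s is 16659 s + 20 f = 4 h 37 min 39 s frame 20, i.e. 04:37:39;20.

04:37:39;20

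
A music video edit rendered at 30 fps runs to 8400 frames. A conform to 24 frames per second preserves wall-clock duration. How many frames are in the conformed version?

6720 frames

Target frames = source frames × (target rate / source rate) = 8400 × (24)/(30) = 8400 × 4/5 = 6720.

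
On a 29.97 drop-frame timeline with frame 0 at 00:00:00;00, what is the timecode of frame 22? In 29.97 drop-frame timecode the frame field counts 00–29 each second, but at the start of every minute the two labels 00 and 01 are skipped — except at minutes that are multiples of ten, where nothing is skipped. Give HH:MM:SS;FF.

00:00:00;22

Ten DF minutes hold 17982 frames, so frame 22 lies in block 0 (frames 0–17981) with 22 frames into that block.
The block's first minute is 1800 frames and the rest 1798 each; 22 frames reaches minute 0, so 0 × 18 + 0 × 2 = 0 labels have been skipped so far.
Adding those back, label number 22 + 0 = 22 at 30 labels/s is 0 s + 22 f = 0 h 0 min 0 s frame 22, i.e. 00:00:00;22.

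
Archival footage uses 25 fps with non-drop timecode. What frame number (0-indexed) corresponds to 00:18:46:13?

frame 28163

Total seconds to the label: (0 × 3600 + 18 × 60 + 46) = 1126.
Frame index = 1126 × 25 + 13 = 28163.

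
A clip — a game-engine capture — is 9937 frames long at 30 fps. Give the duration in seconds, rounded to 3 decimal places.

331.233 seconds

Running time = 9937 × 1/30 = 9937/30 s ≈ 331.233 s.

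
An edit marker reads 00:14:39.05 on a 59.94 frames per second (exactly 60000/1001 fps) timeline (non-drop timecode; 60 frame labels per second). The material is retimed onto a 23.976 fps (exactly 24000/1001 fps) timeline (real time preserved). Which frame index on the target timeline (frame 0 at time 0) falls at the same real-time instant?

frame 21098

Source frame index: (0×3600 + 14×60 + 39) × 60 + 5 = 52745.
Real time: 52745 / (60000/1001) = 10559549/12000 s.
Target frame: (10559549/12000) × (24000/1001) = 21098.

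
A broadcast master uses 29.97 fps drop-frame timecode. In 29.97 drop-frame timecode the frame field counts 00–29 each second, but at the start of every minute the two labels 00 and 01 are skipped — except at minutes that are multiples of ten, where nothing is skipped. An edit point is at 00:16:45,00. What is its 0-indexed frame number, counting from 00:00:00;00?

Complete 10-minute blocks: 1, each 17982 frames → 17982.
Remaining 6 whole minutes in the current block: 1800 + 5 × 1798 = 10790 frames.
Within the current minute: 45 × 30 + 0 − 2 = 1348 (labels ;00/;01 skipped at this minute). Total = 17982 + 10790 + 1348 = 30120.

30120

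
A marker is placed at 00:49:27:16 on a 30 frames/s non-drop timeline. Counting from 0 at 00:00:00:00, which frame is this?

Total seconds to the label: (0 × 3600 + 49 × 60 + 27) = 2967.
Frame index = 2967 × 30 + 16 = 89026.

frame 89026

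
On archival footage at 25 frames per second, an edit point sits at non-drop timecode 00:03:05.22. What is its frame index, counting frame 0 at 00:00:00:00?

frame 4647

Total seconds to the label: (0 × 3600 + 3 × 60 + 5) = 185.
Frame index = 185 × 25 + 22 = 4647.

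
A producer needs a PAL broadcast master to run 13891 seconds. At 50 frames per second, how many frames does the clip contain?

Frames = 13891 × 50 = 694550.

694550 frames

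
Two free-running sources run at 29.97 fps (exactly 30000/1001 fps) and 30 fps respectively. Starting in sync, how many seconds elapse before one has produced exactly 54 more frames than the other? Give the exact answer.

1801.8 seconds

The gap grows by |30 − 30000/1001| = 30/1001 frames per second.
Time for a 54-frame gap: 54 ÷ (30/1001) = 1801.8 s.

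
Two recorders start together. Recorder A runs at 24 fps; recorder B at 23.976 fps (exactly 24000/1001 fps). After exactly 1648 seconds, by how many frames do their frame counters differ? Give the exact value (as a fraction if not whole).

A emits 24 × 1648 = 39552 frames; B emits 24000/1001 × 1648 = 39552000/1001.
Difference = 39552/1001 frames (≈ 39.5125); B is behind A.

39552/1001 frames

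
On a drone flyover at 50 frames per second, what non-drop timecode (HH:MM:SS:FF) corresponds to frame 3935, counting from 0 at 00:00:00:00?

00:01:18:35

3935 ÷ 50 = 78 full seconds, remainder 35 frames.
78 s = 0 h 1 min 18 s.
Timecode: 00:01:18:35.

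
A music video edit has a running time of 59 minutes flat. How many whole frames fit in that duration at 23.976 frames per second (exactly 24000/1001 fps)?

59 min = 3540 s.
Frames = 3540 × 24000/1001 = 84960000/1001 ≈ 84875.1249.
Complete frames: 84875.

84875 frames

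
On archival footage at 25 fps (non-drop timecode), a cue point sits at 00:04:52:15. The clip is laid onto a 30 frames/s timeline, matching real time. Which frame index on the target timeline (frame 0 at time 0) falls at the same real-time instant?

Source frame index: (0×3600 + 4×60 + 52) × 25 + 15 = 7315.
Real time: 7315 / (25) = 1463/5 s.
Target frame: (1463/5) × (30) = 8778.

frame 8778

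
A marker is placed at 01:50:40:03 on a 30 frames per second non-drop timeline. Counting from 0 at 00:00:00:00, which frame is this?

Total seconds to the label: (1 × 3600 + 50 × 60 + 40) = 6640.
Frame index = 6640 × 30 + 3 = 199203.

199203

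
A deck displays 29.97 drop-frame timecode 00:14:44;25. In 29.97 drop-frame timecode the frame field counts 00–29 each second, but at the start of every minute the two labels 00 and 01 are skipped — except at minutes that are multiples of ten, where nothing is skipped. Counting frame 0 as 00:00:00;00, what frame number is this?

26519

As if non-drop at 30 labels/s: (0 × 3600 + 14 × 60 + 44) × 30 + 25 = 26545.
Minute boundaries passed: 14; those not divisible by 10: 14 − 1 = 13; dropped labels = 2 × 13 = 26.
Actual frame index = 26545 − 26 = 26519.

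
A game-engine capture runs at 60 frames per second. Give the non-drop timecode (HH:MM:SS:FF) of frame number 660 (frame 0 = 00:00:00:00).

00:00:11:00

660 ÷ 60 = 11 full seconds, remainder 0 frames.
11 s = 0 h 0 min 11 s.
Timecode: 00:00:11:00.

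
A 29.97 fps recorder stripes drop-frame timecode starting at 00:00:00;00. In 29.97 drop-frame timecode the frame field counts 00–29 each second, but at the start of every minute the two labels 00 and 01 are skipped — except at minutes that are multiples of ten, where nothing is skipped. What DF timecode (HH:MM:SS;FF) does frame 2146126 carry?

19:53:29;04

Each 10-minute DF block holds 10 × 60 × 30 − 9 × 2 = 17982 frames. 2146126 ÷ 17982 → 119 full blocks, remainder 6268.
Within the partial block the first minute is 1800 frames and each further minute 1798, so 3 further minute boundaries passed. Total skipped labels = 18 × 119 + 2 × 3 = 2148.
Non-drop label index = 2146126 + 2148 = 2148274; at 30 labels/s that is 19:53:29:04, i.e. DF 19:53:29;04.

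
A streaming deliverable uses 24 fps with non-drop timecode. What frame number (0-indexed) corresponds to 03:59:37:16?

345064

Total seconds to the label: (3 × 3600 + 59 × 60 + 37) = 14377.
Frame index = 14377 × 24 + 16 = 345064.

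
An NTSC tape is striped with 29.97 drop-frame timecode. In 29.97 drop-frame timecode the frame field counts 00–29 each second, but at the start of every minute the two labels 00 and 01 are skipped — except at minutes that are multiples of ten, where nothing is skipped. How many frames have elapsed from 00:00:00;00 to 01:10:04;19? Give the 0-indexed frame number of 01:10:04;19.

126013

As if non-drop at 30 labels/s: (1 × 3600 + 10 × 60 + 4) × 30 + 19 = 126139.
Minute boundaries passed: 70; those not divisible by 10: 70 − 7 = 63; dropped labels = 2 × 63 = 126.
Actual frame index = 126139 − 126 = 126013.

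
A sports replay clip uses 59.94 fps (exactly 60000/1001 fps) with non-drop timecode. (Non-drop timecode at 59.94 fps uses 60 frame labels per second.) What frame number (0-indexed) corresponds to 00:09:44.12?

35052

Total seconds to the label: (0 × 3600 + 9 × 60 + 44) = 584.
Frame index = 584 × 60 + 12 = 35052.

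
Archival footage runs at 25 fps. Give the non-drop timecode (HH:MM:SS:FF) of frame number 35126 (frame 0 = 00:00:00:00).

00:23:25:01

35126 ÷ 25 = 1405 full seconds, remainder 1 frame.
1405 s = 0 h 23 min 25 s.
Timecode: 00:23:25:01.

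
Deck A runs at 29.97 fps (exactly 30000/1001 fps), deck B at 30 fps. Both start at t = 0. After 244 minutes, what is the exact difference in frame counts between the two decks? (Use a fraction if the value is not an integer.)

439200/1001 frames

244 min = 14640 s.
A emits 30000/1001 × 14640 = 439200000/1001 frames; B emits 30 × 14640 = 439200.
Difference = 439200/1001 frames (≈ 438.7612); B is ahead of A.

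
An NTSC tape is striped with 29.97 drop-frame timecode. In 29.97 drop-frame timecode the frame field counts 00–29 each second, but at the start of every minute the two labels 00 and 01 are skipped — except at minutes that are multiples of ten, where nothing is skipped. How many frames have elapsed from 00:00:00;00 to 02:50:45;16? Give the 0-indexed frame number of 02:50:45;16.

Complete 10-minute blocks: 17, each 17982 frames → 305694.
Remaining 0 whole minutes in the current block: 0 frames.
Within the current minute: 45 × 30 + 16 = 1366. Total = 305694 + 0 + 1366 = 307060.

307060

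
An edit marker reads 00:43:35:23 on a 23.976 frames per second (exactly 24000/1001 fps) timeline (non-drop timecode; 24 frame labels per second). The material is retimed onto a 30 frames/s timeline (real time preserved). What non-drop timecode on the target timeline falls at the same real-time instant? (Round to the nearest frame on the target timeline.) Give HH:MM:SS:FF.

00:43:38:17

Source frame index: (0×3600 + 43×60 + 35) × 24 + 23 = 62783.
Real time: 62783 / (24000/1001) = 62845783/24000 s.
Target frame: (62845783/24000) × (30) = 62845783/800 ≈ 78557.229 → 78557.
At 30 labels/s: frame 78557 → 00:43:38:17.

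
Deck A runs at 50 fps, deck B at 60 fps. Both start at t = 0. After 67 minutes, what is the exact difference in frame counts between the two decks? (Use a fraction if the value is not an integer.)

67 min = 4020 s.
A emits 50 × 4020 = 201000 frames; B emits 60 × 4020 = 241200.
Difference = 40200 frames; B is ahead of A.

40200 frames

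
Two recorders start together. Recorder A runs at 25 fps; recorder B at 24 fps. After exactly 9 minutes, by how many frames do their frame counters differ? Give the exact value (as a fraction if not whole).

540 frames

9 min = 540 s.
A emits 25 × 540 = 13500 frames; B emits 24 × 540 = 12960.
Difference = 540 frames; B is behind A.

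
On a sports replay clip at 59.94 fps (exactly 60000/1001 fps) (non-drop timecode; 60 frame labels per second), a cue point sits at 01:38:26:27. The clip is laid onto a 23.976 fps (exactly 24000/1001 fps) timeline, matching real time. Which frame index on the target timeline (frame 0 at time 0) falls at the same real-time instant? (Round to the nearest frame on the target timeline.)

frame 141755

Source frame index: (1×3600 + 38×60 + 26) × 60 + 27 = 354387.
Real time: 354387 / (60000/1001) = 118247129/20000 s.
Target frame: (118247129/20000) × (24000/1001) = 708774/5 ≈ 141754.800 → 141755.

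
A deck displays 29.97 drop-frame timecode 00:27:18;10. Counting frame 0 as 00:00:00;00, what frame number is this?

49100

As if non-drop at 30 labels/s: (0 × 3600 + 27 × 60 + 18) × 30 + 10 = 49150.
Minute boundaries passed: 27; those not divisible by 10: 27 − 2 = 25; dropped labels = 2 × 25 = 50.
Actual frame index = 49150 − 50 = 49100.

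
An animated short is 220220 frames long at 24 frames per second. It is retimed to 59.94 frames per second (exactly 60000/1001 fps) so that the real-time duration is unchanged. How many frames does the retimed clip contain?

550000 frames

Target frames = source frames × (target rate / source rate) = 220220 × (60000/1001)/(24) = 220220 × 2500/1001 = 550000.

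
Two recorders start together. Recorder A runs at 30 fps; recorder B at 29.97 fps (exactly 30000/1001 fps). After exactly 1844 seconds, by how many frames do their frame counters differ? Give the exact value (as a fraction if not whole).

A emits 30 × 1844 = 55320 frames; B emits 30000/1001 × 1844 = 55320000/1001.
Difference = 55320/1001 frames (≈ 55.2647); B is behind A.

55320/1001 frames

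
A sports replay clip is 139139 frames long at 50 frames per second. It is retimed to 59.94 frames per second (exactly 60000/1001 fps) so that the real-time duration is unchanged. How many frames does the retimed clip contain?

166800 frames

Target frames = source frames × (target rate / source rate) = 139139 × (60000/1001)/(50) = 139139 × 1200/1001 = 166800.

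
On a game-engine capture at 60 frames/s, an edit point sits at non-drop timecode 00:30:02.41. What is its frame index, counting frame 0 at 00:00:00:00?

frame 108161

Total seconds to the label: (0 × 3600 + 30 × 60 + 2) = 1802.
Frame index = 1802 × 60 + 41 = 108161.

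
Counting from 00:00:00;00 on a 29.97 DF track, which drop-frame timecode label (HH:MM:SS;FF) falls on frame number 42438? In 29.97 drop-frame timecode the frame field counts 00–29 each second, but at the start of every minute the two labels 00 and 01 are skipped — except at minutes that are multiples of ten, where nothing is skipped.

Ten DF minutes hold 17982 frames, so frame 42438 lies in block 2 (frames 35964–53945) with 6474 frames into that block.
The block's first minute is 1800 frames and the rest 1798 each; 6474 frames reaches minute 3, so 2 × 18 + 3 × 2 = 42 labels have been skipped so far.
Adding those back, label number 42438 + 42 = 42480 at 30 labels/s is 1416 s + 0 f = 0 h 23 min 36 s frame 0, i.e. 00:23:36;00.

00:23:36;00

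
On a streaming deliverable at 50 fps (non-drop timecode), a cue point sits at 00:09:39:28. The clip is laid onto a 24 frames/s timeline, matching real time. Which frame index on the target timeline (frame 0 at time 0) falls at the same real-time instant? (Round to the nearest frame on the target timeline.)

frame 13909

Source frame index: (0×3600 + 9×60 + 39) × 50 + 28 = 28978.
Real time: 28978 / (50) = 14489/25 s.
Target frame: (14489/25) × (24) = 347736/25 ≈ 13909.440 → 13909.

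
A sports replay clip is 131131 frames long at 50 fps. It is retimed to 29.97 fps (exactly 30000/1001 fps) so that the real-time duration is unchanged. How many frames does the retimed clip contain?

Target frames = source frames × (target rate / source rate) = 131131 × (30000/1001)/(50) = 131131 × 600/1001 = 78600.

78600 frames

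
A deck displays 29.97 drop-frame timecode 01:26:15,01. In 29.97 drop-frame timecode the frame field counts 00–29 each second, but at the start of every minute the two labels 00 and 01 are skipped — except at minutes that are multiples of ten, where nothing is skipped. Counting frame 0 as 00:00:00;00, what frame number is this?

As if non-drop at 30 labels/s: (1 × 3600 + 26 × 60 + 15) × 30 + 1 = 155251.
Minute boundaries passed: 86; those not divisible by 10: 86 − 8 = 78; dropped labels = 2 × 78 = 156.
Actual frame index = 155251 − 156 = 155095.

155095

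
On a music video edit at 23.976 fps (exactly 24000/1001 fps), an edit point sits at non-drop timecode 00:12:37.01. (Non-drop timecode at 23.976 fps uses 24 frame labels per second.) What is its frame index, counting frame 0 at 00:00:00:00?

18169

Total seconds to the label: (0 × 3600 + 12 × 60 + 37) = 757.
Frame index = 757 × 24 + 1 = 18169.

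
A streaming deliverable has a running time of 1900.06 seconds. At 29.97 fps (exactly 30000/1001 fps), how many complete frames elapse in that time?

56944 frames

Frames = 1900.06 × 30000/1001 = 57001800/1001 ≈ 56944.8551.
Complete frames: 56944.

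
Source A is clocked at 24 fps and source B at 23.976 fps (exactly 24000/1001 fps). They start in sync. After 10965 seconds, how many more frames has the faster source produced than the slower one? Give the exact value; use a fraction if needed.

263160/1001 frames

A emits 24 × 10965 = 263160 frames; B emits 24000/1001 × 10965 = 263160000/1001.
Difference = 263160/1001 frames (≈ 262.8971); B is behind A.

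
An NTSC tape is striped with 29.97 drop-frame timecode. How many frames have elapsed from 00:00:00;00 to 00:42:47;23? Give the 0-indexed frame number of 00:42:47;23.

Complete 10-minute blocks: 4, each 17982 frames → 71928.
Remaining 2 whole minutes in the current block: 1800 + 1 × 1798 = 3598 frames.
Within the current minute: 47 × 30 + 23 − 2 = 1431 (labels ;00/;01 skipped at this minute). Total = 71928 + 3598 + 1431 = 76957.

76957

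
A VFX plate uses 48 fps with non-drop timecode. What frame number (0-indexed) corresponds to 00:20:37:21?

59397

Total seconds to the label: (0 × 3600 + 20 × 60 + 37) = 1237.
Frame index = 1237 × 48 + 21 = 59397.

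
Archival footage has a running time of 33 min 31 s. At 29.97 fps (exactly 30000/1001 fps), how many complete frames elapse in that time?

60269 frames

33 min 31 s = 2011 s.
Frames = 2011 × 30000/1001 = 60330000/1001 ≈ 60269.7303.
Complete frames: 60269.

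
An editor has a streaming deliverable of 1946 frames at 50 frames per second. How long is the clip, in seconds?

Running time = 1946 / (50) = 38.92 s.

38.92 seconds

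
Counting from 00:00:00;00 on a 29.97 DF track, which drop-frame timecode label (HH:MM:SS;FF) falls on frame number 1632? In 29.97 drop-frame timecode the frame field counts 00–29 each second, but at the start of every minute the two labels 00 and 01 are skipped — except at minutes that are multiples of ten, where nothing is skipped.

00:00:54;12

Ten DF minutes hold 17982 frames, so frame 1632 lies in block 0 (frames 0–17981) with 1632 frames into that block.
The block's first minute is 1800 frames and the rest 1798 each; 1632 frames reaches minute 0, so 0 × 18 + 0 × 2 = 0 labels have been skipped so far.
Adding those back, label number 1632 + 0 = 1632 at 30 labels/s is 54 s + 12 f = 0 h 0 min 54 s frame 12, i.e. 00:00:54;12.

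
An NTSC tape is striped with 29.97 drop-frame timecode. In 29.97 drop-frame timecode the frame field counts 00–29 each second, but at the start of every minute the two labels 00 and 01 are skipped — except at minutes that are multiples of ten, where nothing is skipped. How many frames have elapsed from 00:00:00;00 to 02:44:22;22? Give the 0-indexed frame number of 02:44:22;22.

As if non-drop at 30 labels/s: (2 × 3600 + 44 × 60 + 22) × 30 + 22 = 295882.
Minute boundaries passed: 164; those not divisible by 10: 164 − 16 = 148; dropped labels = 2 × 148 = 296.
Actual frame index = 295882 − 296 = 295586.

295586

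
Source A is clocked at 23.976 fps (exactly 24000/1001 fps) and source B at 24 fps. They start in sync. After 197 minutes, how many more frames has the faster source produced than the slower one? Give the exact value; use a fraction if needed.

197 min = 11820 s.
A emits 24000/1001 × 11820 = 283680000/1001 frames; B emits 24 × 11820 = 283680.
Difference = 283680/1001 frames (≈ 283.3966); B is ahead of A.

283680/1001 frames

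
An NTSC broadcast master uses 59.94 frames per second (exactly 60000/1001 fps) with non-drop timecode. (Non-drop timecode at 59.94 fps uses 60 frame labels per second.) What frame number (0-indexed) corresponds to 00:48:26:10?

Total seconds to the label: (0 × 3600 + 48 × 60 + 26) = 2906.
Frame index = 2906 × 60 + 10 = 174370.

174370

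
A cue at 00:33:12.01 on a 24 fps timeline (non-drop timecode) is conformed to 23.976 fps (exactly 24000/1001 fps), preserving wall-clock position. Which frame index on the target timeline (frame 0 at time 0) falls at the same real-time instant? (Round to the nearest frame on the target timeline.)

frame 47761

Source frame index: (0×3600 + 33×60 + 12) × 24 + 1 = 47809.
Real time: 47809 / (24) = 47809/24 s.
Target frame: (47809/24) × (24000/1001) = 47809000/1001 ≈ 47761.239 → 47761.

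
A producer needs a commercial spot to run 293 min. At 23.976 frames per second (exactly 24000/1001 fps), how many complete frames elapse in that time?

293 min = 17580 s.
Frames = 17580 × 24000/1001 = 421920000/1001 ≈ 421498.5015.
Complete frames: 421498.

421498 frames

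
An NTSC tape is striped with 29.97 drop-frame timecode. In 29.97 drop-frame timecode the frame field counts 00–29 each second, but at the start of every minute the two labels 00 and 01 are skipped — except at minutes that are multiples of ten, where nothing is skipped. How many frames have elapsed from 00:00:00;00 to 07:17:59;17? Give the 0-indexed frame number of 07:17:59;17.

787599

Complete 10-minute blocks: 43, each 17982 frames → 773226.
Remaining 7 whole minutes in the current block: 1800 + 6 × 1798 = 12588 frames.
Within the current minute: 59 × 30 + 17 − 2 = 1785 (labels ;00/;01 skipped at this minute). Total = 773226 + 12588 + 1785 = 787599.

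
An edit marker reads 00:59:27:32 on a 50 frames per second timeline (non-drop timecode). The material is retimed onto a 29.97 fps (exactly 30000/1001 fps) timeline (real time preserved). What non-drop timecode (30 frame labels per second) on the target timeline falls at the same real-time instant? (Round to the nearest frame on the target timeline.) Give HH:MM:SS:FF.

Source frame index: (0×3600 + 59×60 + 27) × 50 + 32 = 178382.
Real time: 178382 / (50) = 89191/25 s.
Target frame: (89191/25) × (30000/1001) = 107029200/1001 ≈ 106922.278 → 106922.
At 30 labels/s: frame 106922 → 00:59:24:02.

00:59:24:02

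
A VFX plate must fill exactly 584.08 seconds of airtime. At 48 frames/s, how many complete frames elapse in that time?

28035 frames

Frames = 584.08 × 48 = 700896/25 ≈ 28035.8400.
Complete frames: 28035.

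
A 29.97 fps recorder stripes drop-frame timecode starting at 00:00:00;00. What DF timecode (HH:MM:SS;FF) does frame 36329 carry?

00:20:12;05

Each 10-minute DF block holds 10 × 60 × 30 − 9 × 2 = 17982 frames. 36329 ÷ 17982 → 2 full blocks, remainder 365.
Within the partial block the first minute is 1800 frames and each further minute 1798, so 0 further minute boundaries passed. Total skipped labels = 18 × 2 + 2 × 0 = 36.
Non-drop label index = 36329 + 36 = 36365; at 30 labels/s that is 00:20:12:05, i.e. DF 00:20:12;05.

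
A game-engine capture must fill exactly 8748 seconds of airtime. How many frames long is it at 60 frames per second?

Frames = 8748 × 60 = 524880.

524880 frames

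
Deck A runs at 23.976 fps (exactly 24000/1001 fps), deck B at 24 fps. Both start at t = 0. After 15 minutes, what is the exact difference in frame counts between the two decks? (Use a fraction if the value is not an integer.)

15 min = 900 s.
A emits 24000/1001 × 900 = 21600000/1001 frames; B emits 24 × 900 = 21600.
Difference = 21600/1001 frames (≈ 21.5784); B is ahead of A.

21600/1001 frames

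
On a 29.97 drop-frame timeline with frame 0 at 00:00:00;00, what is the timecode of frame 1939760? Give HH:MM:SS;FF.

17:58:43;12

Ten DF minutes hold 17982 frames, so frame 1939760 lies in block 107 (frames 1924074–1942055) with 15686 frames into that block.
The block's first minute is 1800 frames and the rest 1798 each; 15686 frames reaches minute 8, so 107 × 18 + 8 × 2 = 1942 labels have been skipped so far.
Adding those back, label number 1939760 + 1942 = 1941702 at 30 labels/s is 64723 s + 12 f = 17 h 58 min 43 s frame 12, i.e. 17:58:43;12.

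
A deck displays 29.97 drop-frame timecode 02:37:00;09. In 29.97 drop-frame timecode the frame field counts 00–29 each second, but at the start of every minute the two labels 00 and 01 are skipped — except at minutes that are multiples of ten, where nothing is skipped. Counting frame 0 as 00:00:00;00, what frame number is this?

As if non-drop at 30 labels/s: (2 × 3600 + 37 × 60 + 0) × 30 + 9 = 282609.
Minute boundaries passed: 157; those not divisible by 10: 157 − 15 = 142; dropped labels = 2 × 142 = 284.
Actual frame index = 282609 − 284 = 282325.

282325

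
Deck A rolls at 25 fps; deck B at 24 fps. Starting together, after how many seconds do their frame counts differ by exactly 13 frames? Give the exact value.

13 seconds

The gap grows by |24 − 25| = 1 frame per second.
Time for a 13-frame gap: 13 ÷ (1) = 13 s.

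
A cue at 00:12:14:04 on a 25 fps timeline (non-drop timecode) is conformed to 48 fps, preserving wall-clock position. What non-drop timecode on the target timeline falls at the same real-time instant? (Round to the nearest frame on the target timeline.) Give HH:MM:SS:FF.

Source frame index: (0×3600 + 12×60 + 14) × 25 + 4 = 18354.
Real time: 18354 / (25) = 18354/25 s.
Target frame: (18354/25) × (48) = 880992/25 ≈ 35239.680 → 35240.
At 48 labels/s: frame 35240 → 00:12:14:08.

00:12:14:08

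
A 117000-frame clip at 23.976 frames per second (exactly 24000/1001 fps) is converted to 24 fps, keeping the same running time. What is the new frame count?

Target frames = source frames × (target rate / source rate) = 117000 × (24)/(24000/1001) = 117000 × 1001/1000 = 117117.

117117 frames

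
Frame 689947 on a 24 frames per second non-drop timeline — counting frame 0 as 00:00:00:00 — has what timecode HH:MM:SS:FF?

689947 ÷ 24 = 28747 full seconds, remainder 19 frames.
28747 s = 7 h 59 min 7 s.
Timecode: 07:59:07:19.

07:59:07:19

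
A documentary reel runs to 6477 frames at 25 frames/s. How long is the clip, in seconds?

259.08 seconds

Running time = 6477 / (25) = 259.08 s.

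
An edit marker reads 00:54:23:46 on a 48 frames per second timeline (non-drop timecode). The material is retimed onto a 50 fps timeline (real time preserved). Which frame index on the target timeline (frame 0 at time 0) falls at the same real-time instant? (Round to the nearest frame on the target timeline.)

frame 163198

Source frame index: (0×3600 + 54×60 + 23) × 48 + 46 = 156670.
Real time: 156670 / (48) = 78335/24 s.
Target frame: (78335/24) × (50) = 1958375/12 ≈ 163197.917 → 163198.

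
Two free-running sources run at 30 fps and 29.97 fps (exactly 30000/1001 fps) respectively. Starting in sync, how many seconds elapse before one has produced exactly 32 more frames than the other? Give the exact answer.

16016/15 seconds

The gap grows by |30000/1001 − 30| = 30/1001 frames per second.
Time for a 32-frame gap: 32 ÷ (30/1001) = 16016/15 s.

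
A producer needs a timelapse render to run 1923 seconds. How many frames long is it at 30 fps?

57690 frames

Frames = 1923 × 30 = 57690.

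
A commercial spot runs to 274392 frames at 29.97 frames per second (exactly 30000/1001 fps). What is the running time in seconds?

Running time = 274392 / (30000/1001) = 9155.5464 s.

9155.5464 seconds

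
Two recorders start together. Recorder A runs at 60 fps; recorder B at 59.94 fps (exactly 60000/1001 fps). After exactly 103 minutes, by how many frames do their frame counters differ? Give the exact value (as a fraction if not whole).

370800/1001 frames

103 min = 6180 s.
A emits 60 × 6180 = 370800 frames; B emits 60000/1001 × 6180 = 370800000/1001.
Difference = 370800/1001 frames (≈ 370.4296); B is behind A.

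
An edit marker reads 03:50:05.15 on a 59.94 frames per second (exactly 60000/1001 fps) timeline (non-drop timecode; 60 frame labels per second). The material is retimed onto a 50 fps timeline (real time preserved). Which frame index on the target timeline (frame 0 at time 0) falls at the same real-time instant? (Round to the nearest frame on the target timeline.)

frame 690953

Source frame index: (3×3600 + 50×60 + 5) × 60 + 15 = 828315.
Real time: 828315 / (60000/1001) = 55276221/4000 s.
Target frame: (55276221/4000) × (50) = 55276221/80 ≈ 690952.762 → 690953.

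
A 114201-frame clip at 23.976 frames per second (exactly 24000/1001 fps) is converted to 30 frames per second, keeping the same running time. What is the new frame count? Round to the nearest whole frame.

Frames at target rate = 114201 × (30) / (24000/1001) = 114315201/800 ≈ 142894.001.
Nearest whole frame: 142894.

142894 frames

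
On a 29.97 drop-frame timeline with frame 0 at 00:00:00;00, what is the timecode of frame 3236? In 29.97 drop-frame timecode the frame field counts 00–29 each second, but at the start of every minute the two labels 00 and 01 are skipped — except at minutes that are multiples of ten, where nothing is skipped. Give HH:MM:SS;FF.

00:01:47;28

Each 10-minute DF block holds 10 × 60 × 30 − 9 × 2 = 17982 frames. 3236 ÷ 17982 → 0 full blocks, remainder 3236.
Within the partial block the first minute is 1800 frames and each further minute 1798, so 1 further minute boundary passed. Total skipped labels = 18 × 0 + 2 × 1 = 2.
Non-drop label index = 3236 + 2 = 3238; at 30 labels/s that is 00:01:47:28, i.e. DF 00:01:47;28.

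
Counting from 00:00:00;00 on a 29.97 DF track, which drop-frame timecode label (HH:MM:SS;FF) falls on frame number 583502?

Each 10-minute DF block holds 10 × 60 × 30 − 9 × 2 = 17982 frames. 583502 ÷ 17982 → 32 full blocks, remainder 8078.
Within the partial block the first minute is 1800 frames and each further minute 1798, so 4 further minute boundaries passed. Total skipped labels = 18 × 32 + 2 × 4 = 584.
Non-drop label index = 583502 + 584 = 584086; at 30 labels/s that is 05:24:29:16, i.e. DF 05:24:29;16.

05:24:29;16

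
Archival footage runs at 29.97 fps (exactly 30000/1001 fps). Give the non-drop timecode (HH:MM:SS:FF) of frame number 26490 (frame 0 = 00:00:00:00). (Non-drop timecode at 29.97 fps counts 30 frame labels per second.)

00:14:43:00

26490 ÷ 30 = 883 full seconds, remainder 0 frames.
883 s = 0 h 14 min 43 s.
Timecode: 00:14:43:00.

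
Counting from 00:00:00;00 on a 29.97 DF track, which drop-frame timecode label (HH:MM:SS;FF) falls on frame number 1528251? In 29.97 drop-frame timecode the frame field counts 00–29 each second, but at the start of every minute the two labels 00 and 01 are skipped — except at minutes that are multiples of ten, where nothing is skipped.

14:09:52;21

Ten DF minutes hold 17982 frames, so frame 1528251 lies in block 84 (frames 1510488–1528469) with 17763 frames into that block.
The block's first minute is 1800 frames and the rest 1798 each; 17763 frames reaches minute 9, so 84 × 18 + 9 × 2 = 1530 labels have been skipped so far.
Adding those back, label number 1528251 + 1530 = 1529781 at 30 labels/s is 50992 s + 21 f = 14 h 9 min 52 s frame 21, i.e. 14:09:52;21.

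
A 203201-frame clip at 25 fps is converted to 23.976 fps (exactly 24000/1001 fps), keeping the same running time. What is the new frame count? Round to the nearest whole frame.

194878 frames

Frames at target rate = 203201 × (24000/1001) / (25) = 195072960/1001 ≈ 194878.082.
Nearest whole frame: 194878.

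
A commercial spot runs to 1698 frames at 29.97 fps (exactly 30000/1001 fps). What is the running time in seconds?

Running time = 1698 / (30000/1001) = 56.6566 s.

56.6566 seconds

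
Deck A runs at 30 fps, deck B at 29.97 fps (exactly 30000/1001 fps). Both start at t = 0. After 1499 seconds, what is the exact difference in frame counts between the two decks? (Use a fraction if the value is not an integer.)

44970/1001 frames

A emits 30 × 1499 = 44970 frames; B emits 30000/1001 × 1499 = 44970000/1001.
Difference = 44970/1001 frames (≈ 44.9251); B is behind A.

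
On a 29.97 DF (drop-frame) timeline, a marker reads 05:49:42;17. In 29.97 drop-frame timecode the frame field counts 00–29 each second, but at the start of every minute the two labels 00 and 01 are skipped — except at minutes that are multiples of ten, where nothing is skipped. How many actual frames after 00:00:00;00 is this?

628847

Complete 10-minute blocks: 34, each 17982 frames → 611388.
Remaining 9 whole minutes in the current block: 1800 + 8 × 1798 = 16184 frames.
Within the current minute: 42 × 30 + 17 − 2 = 1275 (labels ;00/;01 skipped at this minute). Total = 611388 + 16184 + 1275 = 628847.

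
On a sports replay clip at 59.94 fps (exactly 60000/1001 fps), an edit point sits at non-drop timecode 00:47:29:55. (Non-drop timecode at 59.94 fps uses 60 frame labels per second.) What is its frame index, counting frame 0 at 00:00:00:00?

Total seconds to the label: (0 × 3600 + 47 × 60 + 29) = 2849.
Frame index = 2849 × 60 + 55 = 170995.

170995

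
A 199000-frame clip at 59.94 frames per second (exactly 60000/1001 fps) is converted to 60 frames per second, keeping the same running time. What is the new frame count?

199199 frames

Target frames = source frames × (target rate / source rate) = 199000 × (60)/(60000/1001) = 199000 × 1001/1000 = 199199.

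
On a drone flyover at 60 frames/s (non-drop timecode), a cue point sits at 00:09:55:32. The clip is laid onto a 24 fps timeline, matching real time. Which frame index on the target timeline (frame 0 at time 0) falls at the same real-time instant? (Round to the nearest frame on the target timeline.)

Source frame index: (0×3600 + 9×60 + 55) × 60 + 32 = 35732.
Real time: 35732 / (60) = 8933/15 s.
Target frame: (8933/15) × (24) = 71464/5 ≈ 14292.800 → 14293.

frame 14293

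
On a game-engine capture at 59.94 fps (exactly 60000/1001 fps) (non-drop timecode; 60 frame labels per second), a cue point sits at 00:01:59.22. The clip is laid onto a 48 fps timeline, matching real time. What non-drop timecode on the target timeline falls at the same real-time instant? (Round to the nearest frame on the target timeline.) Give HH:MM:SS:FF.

Source frame index: (0×3600 + 1×60 + 59) × 60 + 22 = 7162.
Real time: 7162 / (60000/1001) = 3584581/30000 s.
Target frame: (3584581/30000) × (48) = 3584581/625 ≈ 5735.330 → 5735.
At 48 labels/s: frame 5735 → 00:01:59:23.

00:01:59:23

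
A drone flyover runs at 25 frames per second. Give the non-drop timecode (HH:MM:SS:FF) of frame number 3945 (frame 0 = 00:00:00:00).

3945 ÷ 25 = 157 full seconds, remainder 20 frames.
157 s = 0 h 2 min 37 s.
Timecode: 00:02:37:20.

00:02:37:20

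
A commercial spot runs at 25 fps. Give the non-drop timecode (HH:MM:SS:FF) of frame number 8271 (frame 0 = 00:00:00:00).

8271 ÷ 25 = 330 full seconds, remainder 21 frames.
330 s = 0 h 5 min 30 s.
Timecode: 00:05:30:21.

00:05:30:21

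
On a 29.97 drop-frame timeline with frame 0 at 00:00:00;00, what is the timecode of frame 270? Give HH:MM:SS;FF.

Each 10-minute DF block holds 10 × 60 × 30 − 9 × 2 = 17982 frames. 270 ÷ 17982 → 0 full blocks, remainder 270.
Within the partial block the first minute is 1800 frames and each further minute 1798, so 0 further minute boundaries passed. Total skipped labels = 18 × 0 + 2 × 0 = 0.
Non-drop label index = 270 + 0 = 270; at 30 labels/s that is 00:00:09:00, i.e. DF 00:00:09;00.

00:00:09;00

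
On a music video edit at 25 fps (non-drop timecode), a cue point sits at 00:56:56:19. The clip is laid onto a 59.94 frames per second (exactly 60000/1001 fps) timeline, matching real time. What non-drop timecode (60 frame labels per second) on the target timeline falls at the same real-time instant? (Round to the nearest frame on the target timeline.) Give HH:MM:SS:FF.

00:56:53:21

Source frame index: (0×3600 + 56×60 + 56) × 25 + 19 = 85419.
Real time: 85419 / (25) = 85419/25 s.
Target frame: (85419/25) × (60000/1001) = 205005600/1001 ≈ 204800.799 → 204801.
At 60 labels/s: frame 204801 → 00:56:53:21.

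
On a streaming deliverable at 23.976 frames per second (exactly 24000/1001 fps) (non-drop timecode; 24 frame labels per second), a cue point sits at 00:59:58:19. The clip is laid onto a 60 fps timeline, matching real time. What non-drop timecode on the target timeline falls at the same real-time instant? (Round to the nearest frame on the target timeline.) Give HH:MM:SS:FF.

01:00:02:23

Source frame index: (0×3600 + 59×60 + 58) × 24 + 19 = 86371.
Real time: 86371 / (24000/1001) = 86457371/24000 s.
Target frame: (86457371/24000) × (60) = 86457371/400 ≈ 216143.427 → 216143.
At 60 labels/s: frame 216143 → 01:00:02:23.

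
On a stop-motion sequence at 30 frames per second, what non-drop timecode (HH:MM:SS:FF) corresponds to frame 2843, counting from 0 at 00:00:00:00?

2843 ÷ 30 = 94 full seconds, remainder 23 frames.
94 s = 0 h 1 min 34 s.
Timecode: 00:01:34:23.

00:01:34:23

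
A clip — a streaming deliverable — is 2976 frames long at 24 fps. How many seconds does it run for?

124 seconds

Running time = 2976 / (24) = 124 s.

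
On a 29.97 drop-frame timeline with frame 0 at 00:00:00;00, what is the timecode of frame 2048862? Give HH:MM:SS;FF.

Ten DF minutes hold 17982 frames, so frame 2048862 lies in block 113 (frames 2031966–2049947) with 16896 frames into that block.
The block's first minute is 1800 frames and the rest 1798 each; 16896 frames reaches minute 9, so 113 × 18 + 9 × 2 = 2052 labels have been skipped so far.
Adding those back, label number 2048862 + 2052 = 2050914 at 30 labels/s is 68363 s + 24 f = 18 h 59 min 23 s frame 24, i.e. 18:59:23;24.

18:59:23;24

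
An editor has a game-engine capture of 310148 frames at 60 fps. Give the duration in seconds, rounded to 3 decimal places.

Running time = 310148 × 1/60 = 77537/15 s ≈ 5169.133 s.

5169.133 seconds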